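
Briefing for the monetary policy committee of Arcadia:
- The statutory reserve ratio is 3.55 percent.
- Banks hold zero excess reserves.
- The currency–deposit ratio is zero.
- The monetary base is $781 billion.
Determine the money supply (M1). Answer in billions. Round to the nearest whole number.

With no currency drain or excess reserves, the money multiplier is m = 1/rr = 1/0.0355 ≈ 28.1690.
Money supply M = m × MB = 28.1690 × 781 = 21999.989 billion.

$22000 billion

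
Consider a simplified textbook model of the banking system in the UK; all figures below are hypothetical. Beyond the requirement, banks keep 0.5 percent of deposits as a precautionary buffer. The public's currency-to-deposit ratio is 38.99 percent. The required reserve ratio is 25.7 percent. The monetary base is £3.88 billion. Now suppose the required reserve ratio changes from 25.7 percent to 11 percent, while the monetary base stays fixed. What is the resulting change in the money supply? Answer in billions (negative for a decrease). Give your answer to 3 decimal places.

£2.408 billion

Initially m₁ = (1 + 0.3899) / (0.257 + 0.005 + 0.3899) ≈ 2.13208, so M₁ = 2.13208 × 3.88 ≈ 8.2725 billion.
After the change m₂ = (1 + 0.3899) / (0.11 + 0.005 + 0.3899) ≈ 2.75282, so M₂ = 2.75282 × 3.88 ≈ 10.6809 billion.
ΔM = M₂ − M₁ = 10.6809 − 8.2725 = 2.4084 billion.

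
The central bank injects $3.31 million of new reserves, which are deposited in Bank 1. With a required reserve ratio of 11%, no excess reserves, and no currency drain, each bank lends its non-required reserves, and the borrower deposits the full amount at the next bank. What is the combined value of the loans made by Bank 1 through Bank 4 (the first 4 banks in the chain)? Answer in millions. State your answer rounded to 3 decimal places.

Bank i lends (1 − rr)^i of the original deposit: Bank 1 lends 3.31·0.8900 = 2.9459, Bank 2 lends 3.31·0.8900² ≈ 2.6219, and so on.
Summing a geometric series: total = 3.31·[0.8900·(1 − 0.8900^4) / (1 − 0.8900)] ≈ 9.9780 million.

$9.978 million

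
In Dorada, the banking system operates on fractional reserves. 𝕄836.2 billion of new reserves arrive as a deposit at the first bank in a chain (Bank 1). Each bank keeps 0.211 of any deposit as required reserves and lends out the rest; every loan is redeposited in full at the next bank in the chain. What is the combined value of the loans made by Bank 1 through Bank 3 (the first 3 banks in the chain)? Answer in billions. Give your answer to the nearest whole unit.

𝕄1591 billion

Bank i lends (1 − rr)^i of the original deposit: Bank 1 lends 836.2·0.7890 = 659.7618, Bank 2 lends 836.2·0.7890² ≈ 520.5521, and so on.
Summing a geometric series: total = 836.2·[0.7890·(1 − 0.7890^3) / (1 − 0.7890)] ≈ 1591.0294 billion.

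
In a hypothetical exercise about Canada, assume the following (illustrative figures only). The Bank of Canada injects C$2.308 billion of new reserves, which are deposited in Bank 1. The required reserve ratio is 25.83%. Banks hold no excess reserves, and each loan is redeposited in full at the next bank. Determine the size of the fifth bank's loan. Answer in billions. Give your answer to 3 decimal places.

Each bank lends a fraction (1 − rr) = 0.7417 of the deposit it receives, so Bank 5 receives 2.308·0.7417^4 and lends 2.308·0.7417^5 ≈ 0.5181 billion.

C$0.518 billion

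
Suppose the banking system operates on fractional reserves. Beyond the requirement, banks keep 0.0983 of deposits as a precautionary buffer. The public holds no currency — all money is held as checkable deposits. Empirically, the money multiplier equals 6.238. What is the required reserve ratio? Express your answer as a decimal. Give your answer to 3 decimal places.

0.062

Using m = 6.238. Since m = (1 + c)/(c + rr + e), the denominator satisfies c + rr + e = (1 + c)/m = (1 + 0) / 6.238 ≈ 0.160308.
With c = 0 and e = 0.0983, the required reserve ratio is 0.160308 − 0 − 0.0983 = 0.062008.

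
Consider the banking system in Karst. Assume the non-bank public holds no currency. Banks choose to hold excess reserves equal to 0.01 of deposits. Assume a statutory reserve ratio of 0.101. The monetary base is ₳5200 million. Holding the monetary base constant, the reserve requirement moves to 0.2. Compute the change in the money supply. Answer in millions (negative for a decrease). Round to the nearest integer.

Initially m₁ = 1 / (0.101 + 0.01) ≈ 9.00901, so M₁ = 9.00901 × 5200 = 46846.852 million.
After the change m₂ = 1 / (0.2 + 0.01) ≈ 4.76190, so M₂ = 4.76190 × 5200 = 24761.88 million.
ΔM = M₂ − M₁ = 24761.88 − 46846.852 = -22084.972 million.

-22085 million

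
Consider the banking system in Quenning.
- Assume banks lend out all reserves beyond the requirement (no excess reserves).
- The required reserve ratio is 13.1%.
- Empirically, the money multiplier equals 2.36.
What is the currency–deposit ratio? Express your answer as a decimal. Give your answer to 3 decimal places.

Using m = 2.36. From m = (1 + c)/(c + rr + e), rearranging gives 1 + c = m·(c + rr + e), so c·(1 − m) = m·(rr + e) − 1.
Hence c = [m·(rr + e) − 1]/(1 − m) = [2.36 × (0.131 + 0) − 1] / (1 − 2.36) ≈ 0.507971.

0.508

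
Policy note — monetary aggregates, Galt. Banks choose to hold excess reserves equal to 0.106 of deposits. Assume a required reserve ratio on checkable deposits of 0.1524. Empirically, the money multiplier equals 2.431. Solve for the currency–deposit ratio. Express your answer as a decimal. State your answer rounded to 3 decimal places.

0.260

Using m = 2.431. From m = (1 + c)/(c + rr + e), rearranging gives 1 + c = m·(c + rr + e), so c·(1 − m) = m·(rr + e) − 1.
Hence c = [m·(rr + e) − 1]/(1 − m) = [2.431 × (0.1524 + 0.106) − 1] / (1 − 2.431) ≈ 0.259839.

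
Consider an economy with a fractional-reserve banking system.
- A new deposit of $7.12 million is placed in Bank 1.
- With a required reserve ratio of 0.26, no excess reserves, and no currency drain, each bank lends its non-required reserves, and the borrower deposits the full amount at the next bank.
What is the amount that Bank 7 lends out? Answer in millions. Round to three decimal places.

Each bank lends a fraction (1 − rr) = 0.7400 of the deposit it receives, so Bank 7 receives 7.12·0.7400^6 and lends 7.12·0.7400^7 ≈ 0.8652 million.

$0.865 million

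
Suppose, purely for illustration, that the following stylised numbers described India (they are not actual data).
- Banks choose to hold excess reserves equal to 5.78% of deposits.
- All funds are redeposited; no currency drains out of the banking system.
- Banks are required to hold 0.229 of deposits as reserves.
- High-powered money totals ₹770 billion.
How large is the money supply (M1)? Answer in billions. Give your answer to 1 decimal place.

₹2684.8 billion

The money multiplier is m = 1 / (rr + e) = 1 / (0.229 + 0.0578) ≈ 3.48675.
So M = m × MB = 3.48675 × 770 = 2684.7975 billion.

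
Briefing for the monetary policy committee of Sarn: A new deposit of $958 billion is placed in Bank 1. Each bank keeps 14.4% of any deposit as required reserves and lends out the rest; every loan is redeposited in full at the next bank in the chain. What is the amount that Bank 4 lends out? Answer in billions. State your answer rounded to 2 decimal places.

$514.35 billion

Each bank lends a fraction (1 − rr) = 0.8560 of the deposit it receives, so Bank 4 receives 958·0.8560^3 and lends 958·0.8560^4 ≈ 514.3522 billion.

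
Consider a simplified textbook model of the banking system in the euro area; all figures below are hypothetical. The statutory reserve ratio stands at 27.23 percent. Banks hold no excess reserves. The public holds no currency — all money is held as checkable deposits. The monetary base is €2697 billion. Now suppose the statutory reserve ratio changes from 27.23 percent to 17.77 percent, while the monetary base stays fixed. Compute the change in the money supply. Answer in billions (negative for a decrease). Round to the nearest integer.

€5273 billion

Initially m₁ = 1 / (0.2723) ≈ 3.67242, so M₁ = 3.67242 × 2697 ≈ 9904.5167 billion.
After the change m₂ = 1 / (0.1777) ≈ 5.62746, so M₂ = 5.62746 × 2697 ≈ 15177.2596 billion.
ΔM = M₂ − M₁ = 15177.2596 − 9904.5167 = 5272.7429 billion.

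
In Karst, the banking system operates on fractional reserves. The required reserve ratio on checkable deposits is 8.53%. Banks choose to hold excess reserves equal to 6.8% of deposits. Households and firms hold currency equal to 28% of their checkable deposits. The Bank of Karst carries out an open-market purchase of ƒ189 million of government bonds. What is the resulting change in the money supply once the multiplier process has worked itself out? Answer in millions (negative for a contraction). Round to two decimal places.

The money multiplier is m = (1 + c) / (rr + e + c) = (1 + 0.28) / (0.0853 + 0.068 + 0.28) ≈ 2.954073.
The purchase adds 189 million of base, so ΔM = m × ΔMB = 2.954073 × (+189) ≈ 558.3198 million.

ƒ558.32 million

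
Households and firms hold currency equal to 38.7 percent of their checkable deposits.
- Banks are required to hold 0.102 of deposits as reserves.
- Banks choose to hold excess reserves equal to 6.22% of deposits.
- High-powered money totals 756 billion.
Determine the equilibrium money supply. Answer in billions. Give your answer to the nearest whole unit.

The money multiplier is m = (1 + c) / (rr + e + c) = (1 + 0.387) / (0.102 + 0.0622 + 0.387) ≈ 2.5163.
So M = m × MB = 2.5163 × 756 = 1902.3228 billion.

1902 billion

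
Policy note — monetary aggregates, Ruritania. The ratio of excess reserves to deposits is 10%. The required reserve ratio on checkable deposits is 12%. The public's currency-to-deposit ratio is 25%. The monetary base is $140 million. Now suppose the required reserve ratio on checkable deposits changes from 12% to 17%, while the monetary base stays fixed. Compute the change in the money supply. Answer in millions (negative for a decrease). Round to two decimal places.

-35.80 million

Initially m₁ = (1 + 0.25) / (0.12 + 0.1 + 0.25) ≈ 2.659574, so M₁ = 2.659574 × 140 ≈ 372.3404 million.
After the change m₂ = (1 + 0.25) / (0.17 + 0.1 + 0.25) ≈ 2.403846, so M₂ = 2.403846 × 140 ≈ 336.5384 million.
ΔM = M₂ − M₁ = 336.5384 − 372.3404 = -35.802 million.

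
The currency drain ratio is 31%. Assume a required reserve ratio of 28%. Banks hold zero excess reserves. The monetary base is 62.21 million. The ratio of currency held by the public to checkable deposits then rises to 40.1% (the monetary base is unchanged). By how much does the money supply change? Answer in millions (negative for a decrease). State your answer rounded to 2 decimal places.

-10.14 million

Initially m₁ = (1 + 0.31) / (0.28 + 0.31) ≈ 2.22034, so M₁ = 2.22034 × 62.21 ≈ 138.1274 million.
After the change m₂ = (1 + 0.401) / (0.28 + 0.401) ≈ 2.05727, so M₂ = 2.05727 × 62.21 ≈ 127.9828 million.
ΔM = M₂ − M₁ = 127.9828 − 138.1274 = -10.1446 million.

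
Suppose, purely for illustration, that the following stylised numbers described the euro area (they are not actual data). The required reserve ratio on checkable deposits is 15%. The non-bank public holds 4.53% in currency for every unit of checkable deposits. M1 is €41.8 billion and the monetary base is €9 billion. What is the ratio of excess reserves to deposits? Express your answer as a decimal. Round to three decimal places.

0.030

Using m = M/MB = 41.8/9 ≈ 4.644444. Since m = (1 + c)/(c + rr + e), the denominator satisfies c + rr + e = (1 + c)/m = (1 + 0.0453) / 4.644444 ≈ 0.225065.
With c = 0.0453 and rr = 0.15, the ratio of excess reserves to deposits is 0.225065 − 0.0453 − 0.15 = 0.029765.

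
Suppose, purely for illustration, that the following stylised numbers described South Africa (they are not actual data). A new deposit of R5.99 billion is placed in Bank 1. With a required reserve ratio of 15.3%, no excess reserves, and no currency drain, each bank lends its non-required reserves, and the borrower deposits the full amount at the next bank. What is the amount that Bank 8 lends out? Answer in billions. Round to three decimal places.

R1.587 billion

Each bank lends a fraction (1 − rr) = 0.8470 of the deposit it receives, so Bank 8 receives 5.99·0.8470^7 and lends 5.99·0.8470^8 ≈ 1.5867 billion.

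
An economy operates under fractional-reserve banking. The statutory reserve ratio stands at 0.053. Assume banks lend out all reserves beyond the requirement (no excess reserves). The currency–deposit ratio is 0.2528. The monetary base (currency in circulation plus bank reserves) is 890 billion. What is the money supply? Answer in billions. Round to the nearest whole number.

The money multiplier is m = (1 + c) / (rr + c) = (1 + 0.2528) / (0.053 + 0.2528) ≈ 4.0968.
So M = m × MB = 4.0968 × 890 = 3646.152 billion.

3646 billion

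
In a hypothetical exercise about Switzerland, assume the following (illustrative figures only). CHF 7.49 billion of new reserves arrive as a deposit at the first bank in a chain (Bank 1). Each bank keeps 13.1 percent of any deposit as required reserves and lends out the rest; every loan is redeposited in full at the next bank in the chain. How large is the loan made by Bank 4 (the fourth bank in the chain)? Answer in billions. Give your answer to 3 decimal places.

CHF 4.271 billion

Each bank lends a fraction (1 − rr) = 0.8690 of the deposit it receives, so Bank 4 receives 7.49·0.8690^3 and lends 7.49·0.8690^4 ≈ 4.2713 billion.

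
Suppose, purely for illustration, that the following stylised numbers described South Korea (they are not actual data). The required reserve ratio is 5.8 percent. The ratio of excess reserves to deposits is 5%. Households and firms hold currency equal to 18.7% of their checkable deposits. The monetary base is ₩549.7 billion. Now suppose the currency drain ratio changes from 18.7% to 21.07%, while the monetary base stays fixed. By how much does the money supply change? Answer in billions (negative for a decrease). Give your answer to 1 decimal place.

Initially m₁ = (1 + 0.187) / (0.058 + 0.05 + 0.187) ≈ 4.02373, so M₁ = 4.02373 × 549.7 ≈ 2211.8444 billion.
After the change m₂ = (1 + 0.2107) / (0.058 + 0.05 + 0.2107) ≈ 3.79887, so M₂ = 3.79887 × 549.7 ≈ 2088.2388 billion.
ΔM = M₂ − M₁ = 2088.2388 − 2211.8444 = -123.6056 billion.

-123.6 billion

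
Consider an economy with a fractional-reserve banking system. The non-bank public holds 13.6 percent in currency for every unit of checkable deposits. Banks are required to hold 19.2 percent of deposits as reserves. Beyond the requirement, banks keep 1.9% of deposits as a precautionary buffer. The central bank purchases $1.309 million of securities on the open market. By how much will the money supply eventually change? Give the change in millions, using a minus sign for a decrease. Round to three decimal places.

The money multiplier is m = (1 + c) / (rr + e + c) = (1 + 0.136) / (0.192 + 0.019 + 0.136) ≈ 3.27378.
The purchase adds 1.309 million of base, so ΔM = m × ΔMB = 3.27378 × (+1.309) ≈ 4.2854 million.

$4.285 million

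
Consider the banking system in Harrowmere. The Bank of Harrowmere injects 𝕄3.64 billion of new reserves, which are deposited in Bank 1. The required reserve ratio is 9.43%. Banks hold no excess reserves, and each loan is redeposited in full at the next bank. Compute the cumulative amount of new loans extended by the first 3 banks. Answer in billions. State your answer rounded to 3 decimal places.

Bank i lends (1 − rr)^i of the original deposit: Bank 1 lends 3.64·0.9057 ≈ 3.2967, Bank 2 lends 3.64·0.9057² ≈ 2.9859, and so on.
Summing a geometric series: total = 3.64·[0.9057·(1 − 0.9057^3) / (1 − 0.9057)] ≈ 8.9869 billion.

𝕄8.987 billion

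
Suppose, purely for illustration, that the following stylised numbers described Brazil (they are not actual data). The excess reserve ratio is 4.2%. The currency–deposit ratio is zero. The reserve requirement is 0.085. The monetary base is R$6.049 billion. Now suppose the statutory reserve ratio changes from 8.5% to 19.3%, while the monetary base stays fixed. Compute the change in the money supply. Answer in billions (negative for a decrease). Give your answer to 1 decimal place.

-21.9 billion

Initially m₁ = 1 / (0.085 + 0.042) ≈ 7.8740, so M₁ = 7.8740 × 6.049 ≈ 47.6298 billion.
After the change m₂ = 1 / (0.193 + 0.042) ≈ 4.2553, so M₂ = 4.2553 × 6.049 ≈ 25.7403 billion.
ΔM = M₂ − M₁ = 25.7403 − 47.6298 = -21.8895 billion.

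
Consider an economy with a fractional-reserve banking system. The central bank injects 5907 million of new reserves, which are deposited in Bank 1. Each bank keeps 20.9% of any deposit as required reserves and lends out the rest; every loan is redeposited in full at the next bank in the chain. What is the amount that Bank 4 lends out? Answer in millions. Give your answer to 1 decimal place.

2312.5 million

Each bank lends a fraction (1 − rr) = 0.7910 of the deposit it receives, so Bank 4 receives 5907·0.7910^3 and lends 5907·0.7910^4 ≈ 2312.4529 million.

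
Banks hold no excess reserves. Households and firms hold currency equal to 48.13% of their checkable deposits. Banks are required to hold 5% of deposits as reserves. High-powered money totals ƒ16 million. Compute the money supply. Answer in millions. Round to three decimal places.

The money multiplier is m = (1 + c) / (rr + c) = (1 + 0.4813) / (0.05 + 0.4813) ≈ 2.788067.
So M = m × MB = 2.788067 × 16 ≈ 44.6091 million.

ƒ44.609 million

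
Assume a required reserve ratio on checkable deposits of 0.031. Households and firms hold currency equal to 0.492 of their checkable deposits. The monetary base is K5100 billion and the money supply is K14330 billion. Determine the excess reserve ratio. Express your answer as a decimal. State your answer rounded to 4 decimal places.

0.0080

Using m = M/MB = 14330/5100 ≈ 2.809804. Since m = (1 + c)/(c + rr + e), the denominator satisfies c + rr + e = (1 + c)/m = (1 + 0.492) / 2.809804 ≈ 0.530998.
With c = 0.492 and rr = 0.031, the excess reserve ratio is 0.530998 − 0.492 − 0.031 = 0.007998.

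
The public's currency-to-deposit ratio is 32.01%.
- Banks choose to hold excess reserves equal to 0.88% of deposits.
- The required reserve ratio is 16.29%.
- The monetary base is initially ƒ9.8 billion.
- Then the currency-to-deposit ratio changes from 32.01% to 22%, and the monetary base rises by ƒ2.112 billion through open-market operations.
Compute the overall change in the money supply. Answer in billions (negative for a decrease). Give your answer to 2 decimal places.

Before: m₁ = (1 + 0.3201) / (0.1629 + 0.0088 + 0.3201) ≈ 2.68422, MB₁ = 9.8, so M₁ = 2.68422 × 9.8 ≈ 26.3054 billion.
After: m₂ = (1 + 0.22) / (0.1629 + 0.0088 + 0.22) ≈ 3.11463, MB₂ = 9.8 + 2.112 = 11.912, so M₂ = 3.11463 × 11.912 ≈ 37.1015 billion.
ΔM = M₂ − M₁ = 37.1015 − 26.3054 = 10.7961 billion.

ƒ10.80 billion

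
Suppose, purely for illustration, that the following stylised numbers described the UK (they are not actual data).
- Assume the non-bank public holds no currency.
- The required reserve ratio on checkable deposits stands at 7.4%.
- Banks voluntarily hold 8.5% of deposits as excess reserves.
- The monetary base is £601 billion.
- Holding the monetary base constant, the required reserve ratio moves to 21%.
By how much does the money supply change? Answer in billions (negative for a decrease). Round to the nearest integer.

Initially m₁ = 1 / (0.074 + 0.085) ≈ 6.2893, so M₁ = 6.2893 × 601 = 3779.8693 billion.
After the change m₂ = 1 / (0.21 + 0.085) ≈ 3.3898, so M₂ = 3.3898 × 601 = 2037.2698 billion.
ΔM = M₂ − M₁ = 2037.2698 − 3779.8693 = -1742.5995 billion.

-1743 billion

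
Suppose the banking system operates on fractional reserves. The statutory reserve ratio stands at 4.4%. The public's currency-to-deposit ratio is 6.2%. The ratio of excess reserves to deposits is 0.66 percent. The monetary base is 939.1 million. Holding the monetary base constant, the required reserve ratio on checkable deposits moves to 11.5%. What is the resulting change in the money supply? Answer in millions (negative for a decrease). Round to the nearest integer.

Initially m₁ = (1 + 0.062) / (0.044 + 0.0066 + 0.062) ≈ 9.4316, so M₁ = 9.4316 × 939.1 ≈ 8857.2156 million.
After the change m₂ = (1 + 0.062) / (0.115 + 0.0066 + 0.062) ≈ 5.7843, so M₂ = 5.7843 × 939.1 ≈ 5432.0361 million.
ΔM = M₂ − M₁ = 5432.0361 − 8857.2156 = -3425.1795 million.

-3425 million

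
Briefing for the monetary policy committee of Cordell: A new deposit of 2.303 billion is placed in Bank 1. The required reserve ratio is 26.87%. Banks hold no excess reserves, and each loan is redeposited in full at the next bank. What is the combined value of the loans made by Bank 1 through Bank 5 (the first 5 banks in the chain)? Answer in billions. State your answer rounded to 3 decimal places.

Bank i lends (1 − rr)^i of the original deposit: Bank 1 lends 2.303·0.7313 ≈ 1.6842, Bank 2 lends 2.303·0.7313² ≈ 1.2316, and so on.
Summing a geometric series: total = 2.303·[0.7313·(1 − 0.7313^5) / (1 − 0.7313)] ≈ 4.9569 billion.

4.957 billion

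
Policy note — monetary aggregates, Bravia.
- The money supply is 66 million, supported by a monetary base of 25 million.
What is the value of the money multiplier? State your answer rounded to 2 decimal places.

The money multiplier is m = M / MB = 66 / 25 = 2.64000.

2.64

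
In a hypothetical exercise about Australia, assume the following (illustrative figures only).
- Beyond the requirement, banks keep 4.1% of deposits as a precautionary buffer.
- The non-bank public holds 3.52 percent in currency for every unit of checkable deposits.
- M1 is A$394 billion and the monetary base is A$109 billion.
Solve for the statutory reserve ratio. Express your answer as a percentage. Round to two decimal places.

21.02%

Using m = M/MB = 394/109 ≈ 3.614679. Since m = (1 + c)/(c + rr + e), the denominator satisfies c + rr + e = (1 + c)/m = (1 + 0.0352) / 3.614679 ≈ 0.286388.
With c = 0.0352 and e = 0.041, the statutory reserve ratio is 0.286388 − 0.0352 − 0.041 = 0.210188.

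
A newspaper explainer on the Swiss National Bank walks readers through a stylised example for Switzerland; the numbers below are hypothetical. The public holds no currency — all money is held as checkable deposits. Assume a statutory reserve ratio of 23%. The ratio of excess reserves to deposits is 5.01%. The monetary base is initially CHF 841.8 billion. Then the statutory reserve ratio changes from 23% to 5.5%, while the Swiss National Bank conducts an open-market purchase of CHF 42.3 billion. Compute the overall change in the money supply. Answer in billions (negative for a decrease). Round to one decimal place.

Before: m₁ = 1 / (0.23 + 0.0501) ≈ 3.57015, MB₁ = 841.8, so M₁ = 3.57015 × 841.8 ≈ 3005.3523 billion.
After: m₂ = 1 / (0.055 + 0.0501) ≈ 9.51475, MB₂ = 841.8 + 42.3 = 884.1, so M₂ = 9.51475 × 884.1 ≈ 8411.9905 billion.
ΔM = M₂ − M₁ = 8411.9905 − 3005.3523 = 5406.6382 billion.

CHF 5406.6 billion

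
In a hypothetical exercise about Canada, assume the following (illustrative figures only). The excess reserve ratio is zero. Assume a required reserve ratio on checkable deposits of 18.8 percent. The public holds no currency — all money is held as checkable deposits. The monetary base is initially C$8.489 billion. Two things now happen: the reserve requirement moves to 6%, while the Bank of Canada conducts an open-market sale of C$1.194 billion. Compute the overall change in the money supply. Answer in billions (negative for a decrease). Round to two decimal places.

C$76.43 billion

Before: m₁ = 1 / (0.188) ≈ 5.3191, MB₁ = 8.489, so M₁ = 5.3191 × 8.489 ≈ 45.1538 billion.
After: m₂ = 1 / (0.06) ≈ 16.6667, MB₂ = 8.489 − 1.194 = 7.295, so M₂ = 16.6667 × 7.295 ≈ 121.5836 billion.
ΔM = M₂ − M₁ = 121.5836 − 45.1538 = 76.4298 billion.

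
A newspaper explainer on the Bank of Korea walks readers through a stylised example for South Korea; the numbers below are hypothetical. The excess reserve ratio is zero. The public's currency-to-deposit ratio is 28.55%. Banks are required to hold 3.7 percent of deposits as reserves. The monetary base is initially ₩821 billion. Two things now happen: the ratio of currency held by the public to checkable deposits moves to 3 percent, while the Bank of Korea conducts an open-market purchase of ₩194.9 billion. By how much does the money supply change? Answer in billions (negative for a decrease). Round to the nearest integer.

Before: m₁ = (1 + 0.2855) / (0.037 + 0.2855) ≈ 3.98605, MB₁ = 821, so M₁ = 3.98605 × 821 ≈ 3272.5471 billion.
After: m₂ = (1 + 0.03) / (0.037 + 0.03) ≈ 15.37313, MB₂ = 821 + 194.9 = 1015.9, so M₂ = 15.37313 × 1015.9 ≈ 15617.5628 billion.
ΔM = M₂ − M₁ = 15617.5628 − 3272.5471 = 12345.0157 billion.

₩12345 billion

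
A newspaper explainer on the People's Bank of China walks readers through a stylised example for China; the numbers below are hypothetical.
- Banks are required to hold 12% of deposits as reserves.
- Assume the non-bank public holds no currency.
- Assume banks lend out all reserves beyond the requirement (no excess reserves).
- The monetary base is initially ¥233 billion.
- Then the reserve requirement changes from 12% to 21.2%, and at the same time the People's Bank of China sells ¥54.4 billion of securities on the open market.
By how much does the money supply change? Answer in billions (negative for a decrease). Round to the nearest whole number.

Before: m₁ = 1 / (0.12) ≈ 8.3333, MB₁ = 233, so M₁ = 8.3333 × 233 = 1941.6589 billion.
After: m₂ = 1 / (0.212) ≈ 4.7170, MB₂ = 233 − 54.4 = 178.6, so M₂ = 4.7170 × 178.6 = 842.4562 billion.
ΔM = M₂ − M₁ = 842.4562 − 1941.6589 = -1099.2027 billion.

-1099 billion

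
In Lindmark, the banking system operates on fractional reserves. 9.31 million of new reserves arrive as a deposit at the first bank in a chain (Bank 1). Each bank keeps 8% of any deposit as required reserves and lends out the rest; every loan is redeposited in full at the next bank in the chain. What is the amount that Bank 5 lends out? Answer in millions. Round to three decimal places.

Each bank lends a fraction (1 − rr) = 0.9200 of the deposit it receives, so Bank 5 receives 9.31·0.9200^4 and lends 9.31·0.9200^5 ≈ 6.1360 million.

6.136 million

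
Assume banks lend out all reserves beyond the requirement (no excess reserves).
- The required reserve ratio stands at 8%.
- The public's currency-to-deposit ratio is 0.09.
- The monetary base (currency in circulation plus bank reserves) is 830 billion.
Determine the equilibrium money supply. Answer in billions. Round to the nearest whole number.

5322 billion

The money multiplier is m = (1 + c) / (rr + c) = (1 + 0.09) / (0.08 + 0.09) ≈ 6.4118.
So M = m × MB = 6.4118 × 830 = 5321.794 billion.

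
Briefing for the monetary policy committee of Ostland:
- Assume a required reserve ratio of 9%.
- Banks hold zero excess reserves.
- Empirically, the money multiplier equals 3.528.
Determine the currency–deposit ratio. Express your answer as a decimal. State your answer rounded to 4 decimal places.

0.2700

Using m = 3.528. From m = (1 + c)/(c + rr + e), rearranging gives 1 + c = m·(c + rr + e), so c·(1 − m) = m·(rr + e) − 1.
Hence c = [m·(rr + e) − 1]/(1 − m) = [3.528 × (0.09 + 0) − 1] / (1 − 3.528) ≈ 0.269968.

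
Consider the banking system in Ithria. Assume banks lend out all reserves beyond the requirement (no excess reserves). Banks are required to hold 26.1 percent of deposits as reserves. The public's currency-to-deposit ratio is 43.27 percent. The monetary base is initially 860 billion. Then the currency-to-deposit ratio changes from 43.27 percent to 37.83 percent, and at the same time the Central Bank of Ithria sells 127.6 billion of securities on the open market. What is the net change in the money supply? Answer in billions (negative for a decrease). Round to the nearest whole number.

-197 billion

Before: m₁ = (1 + 0.4327) / (0.261 + 0.4327) ≈ 2.0653, MB₁ = 860, so M₁ = 2.0653 × 860 = 1776.158 billion.
After: m₂ = (1 + 0.3783) / (0.261 + 0.3783) ≈ 2.1560, MB₂ = 860 − 127.6 = 732.4, so M₂ = 2.1560 × 732.4 = 1579.0544 billion.
ΔM = M₂ − M₁ = 1579.0544 − 1776.158 = -197.1036 billion.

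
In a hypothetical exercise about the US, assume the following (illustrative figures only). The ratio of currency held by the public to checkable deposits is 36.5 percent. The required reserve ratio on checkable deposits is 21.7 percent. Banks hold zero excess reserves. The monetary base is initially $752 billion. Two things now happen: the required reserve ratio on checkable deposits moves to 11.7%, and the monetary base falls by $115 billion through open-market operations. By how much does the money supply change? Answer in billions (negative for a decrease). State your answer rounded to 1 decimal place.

$40.2 billion

Before: m₁ = (1 + 0.365) / (0.217 + 0.365) ≈ 2.34536, MB₁ = 752, so M₁ = 2.34536 × 752 ≈ 1763.7107 billion.
After: m₂ = (1 + 0.365) / (0.117 + 0.365) ≈ 2.83195, MB₂ = 752 − 115 = 637, so M₂ = 2.83195 × 637 ≈ 1803.9522 billion.
ΔM = M₂ − M₁ = 1803.9522 − 1763.7107 = 40.2415 billion.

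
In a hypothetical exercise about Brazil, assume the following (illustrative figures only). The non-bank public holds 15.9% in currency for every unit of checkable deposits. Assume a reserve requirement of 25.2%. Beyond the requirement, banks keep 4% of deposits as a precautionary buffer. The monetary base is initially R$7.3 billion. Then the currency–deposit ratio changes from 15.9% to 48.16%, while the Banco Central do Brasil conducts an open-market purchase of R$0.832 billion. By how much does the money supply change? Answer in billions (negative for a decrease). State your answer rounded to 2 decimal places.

Before: m₁ = (1 + 0.159) / (0.252 + 0.04 + 0.159) ≈ 2.5698, MB₁ = 7.3, so M₁ = 2.5698 × 7.3 ≈ 18.7595 billion.
After: m₂ = (1 + 0.4816) / (0.252 + 0.04 + 0.4816) ≈ 1.9152, MB₂ = 7.3 + 0.832 = 8.132, so M₂ = 1.9152 × 8.132 ≈ 15.5744 billion.
ΔM = M₂ − M₁ = 15.5744 − 18.7595 = -3.1851 billion.

-3.19 billion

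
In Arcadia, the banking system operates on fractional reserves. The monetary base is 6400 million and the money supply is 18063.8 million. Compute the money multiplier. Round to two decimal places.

2.82

The money multiplier is m = M / MB = 18063.8 / 6400 ≈ 2.82247.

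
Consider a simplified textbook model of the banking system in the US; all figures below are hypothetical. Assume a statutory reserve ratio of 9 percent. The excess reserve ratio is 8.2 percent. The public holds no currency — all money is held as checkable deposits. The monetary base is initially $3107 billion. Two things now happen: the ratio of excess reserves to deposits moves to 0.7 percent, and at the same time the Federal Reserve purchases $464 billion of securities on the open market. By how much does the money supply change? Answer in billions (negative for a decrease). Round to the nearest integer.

$18750 billion

Before: m₁ = 1 / (0.09 + 0.082) ≈ 5.81395, MB₁ = 3107, so M₁ = 5.81395 × 3107 ≈ 18063.9427 billion.
After: m₂ = 1 / (0.09 + 0.007) ≈ 10.30928, MB₂ = 3107 + 464 = 3571, so M₂ = 10.30928 × 3571 ≈ 36814.4389 billion.
ΔM = M₂ − M₁ = 36814.4389 − 18063.9427 = 18750.4962 billion.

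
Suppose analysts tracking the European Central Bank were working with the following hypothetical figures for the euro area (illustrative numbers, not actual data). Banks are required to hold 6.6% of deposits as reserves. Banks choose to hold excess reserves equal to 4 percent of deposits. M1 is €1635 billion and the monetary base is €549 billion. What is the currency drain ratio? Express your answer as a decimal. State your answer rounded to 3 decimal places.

Using m = M/MB = 1635/549 ≈ 2.978142. From m = (1 + c)/(c + rr + e), rearranging gives 1 + c = m·(c + rr + e), so c·(1 − m) = m·(rr + e) − 1.
Hence c = [m·(rr + e) − 1]/(1 − m) = [2.978142 × (0.066 + 0.04) − 1] / (1 − 2.978142) ≈ 0.345939.

0.346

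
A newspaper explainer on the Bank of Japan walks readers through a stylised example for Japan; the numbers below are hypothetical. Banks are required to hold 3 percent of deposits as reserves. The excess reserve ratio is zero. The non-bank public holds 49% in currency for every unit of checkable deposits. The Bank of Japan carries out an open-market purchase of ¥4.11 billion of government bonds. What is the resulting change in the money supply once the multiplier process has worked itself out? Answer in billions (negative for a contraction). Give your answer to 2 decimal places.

¥11.78 billion

The money multiplier is m = (1 + c) / (rr + c) = (1 + 0.49) / (0.03 + 0.49) ≈ 2.8654.
The purchase adds 4.11 billion of base, so ΔM = m × ΔMB = 2.8654 × (+4.11) ≈ 11.7768 billion.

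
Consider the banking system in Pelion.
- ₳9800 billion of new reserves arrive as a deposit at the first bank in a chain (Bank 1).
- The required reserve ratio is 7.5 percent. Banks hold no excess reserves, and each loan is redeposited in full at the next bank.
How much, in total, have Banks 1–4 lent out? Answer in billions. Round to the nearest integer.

₳32381 billion

Bank i lends (1 − rr)^i of the original deposit: Bank 1 lends 9800·0.9250 = 9065.0000, Bank 2 lends 9800·0.9250² = 8385.1250, and so on.
Summing a geometric series: total = 9800·[0.9250·(1 − 0.9250^4) / (1 − 0.9250)] ≈ 32380.8882 billion.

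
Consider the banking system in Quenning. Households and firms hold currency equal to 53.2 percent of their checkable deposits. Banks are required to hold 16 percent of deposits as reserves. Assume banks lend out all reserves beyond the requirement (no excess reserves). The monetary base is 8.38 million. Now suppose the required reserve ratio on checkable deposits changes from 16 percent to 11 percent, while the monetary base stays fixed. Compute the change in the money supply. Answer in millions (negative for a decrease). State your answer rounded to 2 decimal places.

Initially m₁ = (1 + 0.532) / (0.16 + 0.532) ≈ 2.2139, so M₁ = 2.2139 × 8.38 ≈ 18.5525 million.
After the change m₂ = (1 + 0.532) / (0.11 + 0.532) ≈ 2.3863, so M₂ = 2.3863 × 8.38 ≈ 19.9972 million.
ΔM = M₂ − M₁ = 19.9972 − 18.5525 = 1.4447 million.

1.44 million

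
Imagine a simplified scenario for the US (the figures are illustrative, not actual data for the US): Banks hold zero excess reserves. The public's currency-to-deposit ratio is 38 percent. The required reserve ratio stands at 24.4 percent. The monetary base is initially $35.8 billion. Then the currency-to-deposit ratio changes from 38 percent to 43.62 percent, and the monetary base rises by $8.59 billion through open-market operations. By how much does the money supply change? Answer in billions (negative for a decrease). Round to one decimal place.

$14.6 billion

Before: m₁ = (1 + 0.38) / (0.244 + 0.38) ≈ 2.2115, MB₁ = 35.8, so M₁ = 2.2115 × 35.8 = 79.1717 billion.
After: m₂ = (1 + 0.4362) / (0.244 + 0.4362) ≈ 2.1114, MB₂ = 35.8 + 8.59 = 44.39, so M₂ = 2.1114 × 44.39 ≈ 93.725 billion.
ΔM = M₂ − M₁ = 93.725 − 79.1717 = 14.5533 billion.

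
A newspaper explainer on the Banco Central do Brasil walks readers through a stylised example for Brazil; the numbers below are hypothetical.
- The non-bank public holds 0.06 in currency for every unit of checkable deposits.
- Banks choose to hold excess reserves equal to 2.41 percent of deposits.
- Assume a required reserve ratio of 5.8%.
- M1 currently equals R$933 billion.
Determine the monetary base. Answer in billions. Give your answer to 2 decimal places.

R$125.07 billion

The money multiplier is m = (1 + c) / (rr + e + c) = (1 + 0.06) / (0.058 + 0.0241 + 0.06) ≈ 7.459536.
MB = M / m = 933 / 7.459536 ≈ 125.0748 billion.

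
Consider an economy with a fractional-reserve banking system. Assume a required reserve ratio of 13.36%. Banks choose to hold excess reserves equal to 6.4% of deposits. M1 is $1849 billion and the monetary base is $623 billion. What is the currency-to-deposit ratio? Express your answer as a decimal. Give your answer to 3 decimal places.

Using m = M/MB = 1849/623 ≈ 2.967897. From m = (1 + c)/(c + rr + e), rearranging gives 1 + c = m·(c + rr + e), so c·(1 − m) = m·(rr + e) − 1.
Hence c = [m·(rr + e) − 1]/(1 − m) = [2.967897 × (0.1336 + 0.064) − 1] / (1 − 2.967897) ≈ 0.210145.

0.210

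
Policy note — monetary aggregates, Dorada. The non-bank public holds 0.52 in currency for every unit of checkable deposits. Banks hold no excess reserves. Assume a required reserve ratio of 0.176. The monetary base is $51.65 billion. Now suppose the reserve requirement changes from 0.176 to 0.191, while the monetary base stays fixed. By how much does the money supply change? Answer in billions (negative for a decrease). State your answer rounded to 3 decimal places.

-2.380 billion

Initially m₁ = (1 + 0.52) / (0.176 + 0.52) ≈ 2.183908, so M₁ = 2.183908 × 51.65 ≈ 112.7988 billion.
After the change m₂ = (1 + 0.52) / (0.191 + 0.52) ≈ 2.137834, so M₂ = 2.137834 × 51.65 ≈ 110.4191 billion.
ΔM = M₂ − M₁ = 110.4191 − 112.7988 = -2.3797 billion.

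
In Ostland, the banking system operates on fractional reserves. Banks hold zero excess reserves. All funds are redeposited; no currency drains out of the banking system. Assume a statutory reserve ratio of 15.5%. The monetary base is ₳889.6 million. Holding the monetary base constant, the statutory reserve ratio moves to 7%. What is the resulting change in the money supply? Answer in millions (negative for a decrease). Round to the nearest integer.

₳6969 million

Initially m₁ = 1 / (0.155) ≈ 6.4516, so M₁ = 6.4516 × 889.6 ≈ 5739.3434 million.
After the change m₂ = 1 / (0.07) ≈ 14.2857, so M₂ = 14.2857 × 889.6 ≈ 12708.5587 million.
ΔM = M₂ − M₁ = 12708.5587 − 5739.3434 = 6969.2153 million.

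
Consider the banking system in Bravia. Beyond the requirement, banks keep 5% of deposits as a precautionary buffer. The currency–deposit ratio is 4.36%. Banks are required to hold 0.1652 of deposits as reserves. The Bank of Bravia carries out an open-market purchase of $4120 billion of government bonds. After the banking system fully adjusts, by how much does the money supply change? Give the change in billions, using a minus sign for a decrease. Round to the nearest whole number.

$16614 billion

The money multiplier is m = (1 + c) / (rr + e + c) = (1 + 0.0436) / (0.1652 + 0.05 + 0.0436) ≈ 4.03246.
The purchase adds 4120 billion of base, so ΔM = m × ΔMB = 4.03246 × (+4120) = 16613.7352 billion.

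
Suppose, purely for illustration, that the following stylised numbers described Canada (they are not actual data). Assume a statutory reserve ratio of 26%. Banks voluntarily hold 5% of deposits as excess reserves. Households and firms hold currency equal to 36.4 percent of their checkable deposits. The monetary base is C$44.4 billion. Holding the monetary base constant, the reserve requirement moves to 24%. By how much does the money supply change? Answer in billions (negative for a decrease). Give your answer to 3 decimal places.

C$2.748 billion

Initially m₁ = (1 + 0.364) / (0.26 + 0.05 + 0.364) ≈ 2.023739, so M₁ = 2.023739 × 44.4 ≈ 89.854 billion.
After the change m₂ = (1 + 0.364) / (0.24 + 0.05 + 0.364) ≈ 2.085627, so M₂ = 2.085627 × 44.4 ≈ 92.6018 billion.
ΔM = M₂ − M₁ = 92.6018 − 89.854 = 2.7478 billion.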